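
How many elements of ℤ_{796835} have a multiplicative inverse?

549120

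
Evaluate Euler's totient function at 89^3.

697048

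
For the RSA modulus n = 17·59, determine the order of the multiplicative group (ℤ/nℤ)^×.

φ(17) = 17 − 1 = 16.
φ(59) = 59 − 1 = 58.
φ(1003) = 16 × 58 = 928.

928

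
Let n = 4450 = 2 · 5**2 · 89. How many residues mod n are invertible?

1760

φ(4450) = 4450 · (1 − 1/2) · (1 − 1/5) · (1 − 1/89)
       = 4450 · 352/890 = 1760.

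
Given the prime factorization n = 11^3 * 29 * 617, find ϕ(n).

20870080

φ(11^3) = 11^2·(11−1) = 121·10 = 1210.
φ(29) = 29 − 1 = 28.
φ(617) = 617 − 1 = 616.
Multiply: 1210 · 28 · 616 = 20870080.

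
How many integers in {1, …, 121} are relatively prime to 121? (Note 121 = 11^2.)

110

φ(11^2) = 11^2 − 11^1 = 121 − 11 = 110.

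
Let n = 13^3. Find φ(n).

2028

φ(2197) = 2197 · (1 − 1/13)
       = 2197 · 12/13 = 2028.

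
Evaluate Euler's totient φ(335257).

First factor: 335257 = 13 · 17 · 37 · 41.
φ(335257) = 335257 · (1 − 1/13) · (1 − 1/17) · (1 − 1/37) · (1 − 1/41)
       = 335257 · 276480/335257 = 276480.

276480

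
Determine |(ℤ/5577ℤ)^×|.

3120

Prime factorization: 5577 = 3 · 11 · 13^2.
φ(5577) = 5577 · (1 − 1/3) · (1 − 1/11) · (1 − 1/13)
       = 5577 · 240/429 = 3120.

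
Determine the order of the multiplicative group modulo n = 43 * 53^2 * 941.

108806880

φ(43) = 43 − 1 = 42.
φ(53^2) = 53^2 − 53^1 = 2809 − 53 = 2756.
φ(941) = 941 − 1 = 940.
Since φ is multiplicative, φ(113660567) = 42 · 2756 · 940 = 108806880.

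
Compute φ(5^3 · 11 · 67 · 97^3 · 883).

φ(5^3) = 5^3 − 5^2 = 125 − 25 = 100.
φ(11) = 11 − 1 = 10.
φ(67) = 67 − 1 = 66.
φ(97^3) = 97^3 − 97^2 = 912673 − 9409 = 903264.
φ(883) = 883 − 1 = 882.
Multiply: 100 · 10 · 66 · 903264 · 882 = 52580803968000.

52580803968000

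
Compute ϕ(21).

12

First factor: 21 = 3 · 7.
φ(3) = 3 − 1 = 2.
φ(7) = 7 − 1 = 6.
φ(21) = 2 × 6 = 12.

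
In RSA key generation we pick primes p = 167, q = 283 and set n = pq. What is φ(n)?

46812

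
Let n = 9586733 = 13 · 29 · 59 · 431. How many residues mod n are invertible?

8379840

φ(9586733) = 9586733 · (1 − 1/13) · (1 − 1/29) · (1 − 1/59) · (1 − 1/431)
       = 9586733 · 8379840/9586733 = 8379840.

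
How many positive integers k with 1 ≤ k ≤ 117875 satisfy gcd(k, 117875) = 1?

88000

Factor 117875: 117875 = 5^3 · 23 · 41.
φ(117875) = 117875 · (1 − 1/5) · (1 − 1/23) · (1 − 1/41)
       = 117875 · 3520/4715 = 88000.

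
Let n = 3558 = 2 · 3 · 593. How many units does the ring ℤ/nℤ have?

φ(3558) = 3558 · (1 − 1/2) · (1 − 1/3) · (1 − 1/593)
       = 3558 · 1184/3558 = 1184.

1184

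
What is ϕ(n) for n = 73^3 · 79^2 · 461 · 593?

φ(73^3) = 73^3 − 73^2 = 389017 − 5329 = 383688.
φ(79^2) = 79^2 − 79^1 = 6241 − 79 = 6162.
φ(461) = 461 − 1 = 460.
φ(593) = 593 − 1 = 592.
Multiply: 383688 · 6162 · 460 · 592 = 643842215377920.

643842215377920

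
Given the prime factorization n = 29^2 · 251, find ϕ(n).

203000

φ(29^2) = 29^2 − 29^1 = 841 − 29 = 812.
φ(251) = 251 − 1 = 250.
Multiply: 812 · 250 = 203000.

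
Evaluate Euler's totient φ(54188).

54188 = 2**2 · 19 · 23 · 31.
φ(54188) = 54188 · (1 − 1/2) · (1 − 1/19) · (1 − 1/23) · (1 − 1/31)
       = 54188 · 11880/27094 = 23760.

23760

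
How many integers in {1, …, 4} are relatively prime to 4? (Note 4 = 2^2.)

2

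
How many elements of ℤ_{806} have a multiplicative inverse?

Factor 806: 806 = 2 · 13 · 31.
φ(2) = 2 − 1 = 1.
φ(13) = 13 − 1 = 12.
φ(31) = 31 − 1 = 30.
φ(806) = 1 × 12 × 30 = 360.

360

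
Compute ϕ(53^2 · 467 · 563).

721774352

φ(53^2) = 53^2 − 53^1 = 2809 − 53 = 2756.
φ(467) = 467 − 1 = 466.
φ(563) = 563 − 1 = 562.
Since φ is multiplicative, φ(738545089) = 2756 · 466 · 562 = 721774352.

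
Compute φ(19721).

17280

Factor 19721: 19721 = 13 · 37 · 41.
φ(13) = 13 − 1 = 12.
φ(37) = 37 − 1 = 36.
φ(41) = 41 − 1 = 40.
Multiply: 12 · 36 · 40 = 17280.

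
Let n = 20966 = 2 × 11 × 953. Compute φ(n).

9520

φ(2) = 2 − 1 = 1.
φ(11) = 11 − 1 = 10.
φ(953) = 953 − 1 = 952.
φ(20966) = 1 × 10 × 952 = 9520.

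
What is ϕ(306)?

96

Factor 306: 306 = 2 * 3^2 * 17.
φ(306) = 306 · (1 − 1/2) · (1 − 1/3) · (1 − 1/17)
       = 306 · 32/102 = 96.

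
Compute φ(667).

616

Prime factorization: 667 = 23 × 29.
φ(667) = 667 · (1 − 1/23) · (1 − 1/29)
       = 667 · 616/667 = 616.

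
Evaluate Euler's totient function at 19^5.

2345778

φ(2476099) = 2476099 · (1 − 1/19)
       = 2476099 · 18/19 = 2345778.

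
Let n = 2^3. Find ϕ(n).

φ(8) = 8 · (1 − 1/2)
       = 8 · 1/2 = 4.

4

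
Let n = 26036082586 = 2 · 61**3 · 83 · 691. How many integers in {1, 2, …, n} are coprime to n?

φ(2) = 2 − 1 = 1.
φ(61^3) = 61^2·(61−1) = 3721·60 = 223260.
φ(83) = 83 − 1 = 82.
φ(691) = 691 − 1 = 690.
Since φ is multiplicative, φ(26036082586) = 1 · 223260 · 82 · 690 = 12632050800.

12632050800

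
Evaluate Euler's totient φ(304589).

Factor 304589: 304589 = 17 · 19 · 23 · 41.
φ(304589) = 304589 · (1 − 1/17) · (1 − 1/19) · (1 − 1/23) · (1 − 1/41)
       = 304589 · 253440/304589 = 253440.

253440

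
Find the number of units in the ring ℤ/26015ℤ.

18480

First factor: 26015 = 5 · 11^2 · 43.
φ(26015) = 26015 · (1 − 1/5) · (1 − 1/11) · (1 − 1/43)
       = 26015 · 1680/2365 = 18480.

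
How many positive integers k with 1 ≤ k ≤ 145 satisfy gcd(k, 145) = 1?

Factor 145: 145 = 5 * 29.
φ(145) = 145 · (1 − 1/5) · (1 − 1/29)
       = 145 · 112/145 = 112.

112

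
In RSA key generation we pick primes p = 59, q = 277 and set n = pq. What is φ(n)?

φ(16343) = 16343 · (1 − 1/59) · (1 − 1/277)
       = 16343 · 16008/16343 = 16008.

16008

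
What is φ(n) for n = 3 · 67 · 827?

109032

φ(3) = 3 − 1 = 2.
φ(67) = 67 − 1 = 66.
φ(827) = 827 − 1 = 826.
φ(166227) = 2 × 66 × 826 = 109032.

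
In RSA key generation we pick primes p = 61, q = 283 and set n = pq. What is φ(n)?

16920

φ(17263) = 17263 · (1 − 1/61) · (1 − 1/283)
       = 17263 · 16920/17263 = 16920.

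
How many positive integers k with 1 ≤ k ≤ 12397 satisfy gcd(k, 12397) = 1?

First factor: 12397 = 7^2 · 11 · 23.
φ(12397) = 12397 · (1 − 1/7) · (1 − 1/11) · (1 − 1/23)
       = 12397 · 1320/1771 = 9240.

9240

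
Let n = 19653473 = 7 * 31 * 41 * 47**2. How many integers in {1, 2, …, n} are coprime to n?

φ(19653473) = 19653473 · (1 − 1/7) · (1 − 1/31) · (1 − 1/41) · (1 − 1/47)
       = 19653473 · 331200/418159 = 15566400.

15566400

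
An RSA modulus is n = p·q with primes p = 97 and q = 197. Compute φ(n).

18816

For distinct primes, φ(pq) = (p−1)(q−1) = 96 × 196 = 18816.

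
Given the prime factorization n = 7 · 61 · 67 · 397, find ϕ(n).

φ(11357773) = 11357773 · (1 − 1/7) · (1 − 1/61) · (1 − 1/67) · (1 − 1/397)
       = 11357773 · 9408960/11357773 = 9408960.

9408960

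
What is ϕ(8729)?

Prime factorization: 8729 = 7 × 29 × 43.
φ(8729) = 8729 · (1 − 1/7) · (1 − 1/29) · (1 − 1/43)
       = 8729 · 7056/8729 = 7056.

7056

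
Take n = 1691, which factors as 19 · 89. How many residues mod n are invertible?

1584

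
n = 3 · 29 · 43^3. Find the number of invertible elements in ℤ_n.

4348848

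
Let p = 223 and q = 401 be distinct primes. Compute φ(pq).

φ(223) = 223 − 1 = 222.
φ(401) = 401 − 1 = 400.
Since φ is multiplicative, φ(89423) = 222 · 400 = 88800.

88800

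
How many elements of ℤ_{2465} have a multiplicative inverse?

1792

Factor 2465: 2465 = 5 · 17 · 29.
φ(2465) = 2465 · (1 − 1/5) · (1 − 1/17) · (1 − 1/29)
       = 2465 · 1792/2465 = 1792.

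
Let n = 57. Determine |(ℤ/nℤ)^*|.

Prime factorization: 57 = 3 · 19.
φ(3) = 3 − 1 = 2.
φ(19) = 19 − 1 = 18.
Multiply: 2 · 18 = 36.

36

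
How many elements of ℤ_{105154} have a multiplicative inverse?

Factor 105154: 105154 = 2 · 7**2 · 29 · 37.
φ(105154) = 105154 · (1 − 1/2) · (1 − 1/7) · (1 − 1/29) · (1 − 1/37)
       = 105154 · 6048/15022 = 42336.

42336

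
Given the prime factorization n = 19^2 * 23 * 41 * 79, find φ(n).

φ(19^2) = 19^1·(19−1) = 19·18 = 342.
φ(23) = 23 − 1 = 22.
φ(41) = 41 − 1 = 40.
φ(79) = 79 − 1 = 78.
Since φ is multiplicative, φ(26893417) = 342 · 22 · 40 · 78 = 23474880.

23474880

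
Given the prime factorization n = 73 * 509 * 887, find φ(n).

32406336

φ(73) = 73 − 1 = 72.
φ(509) = 509 − 1 = 508.
φ(887) = 887 − 1 = 886.
φ(32958259) = 72 × 508 × 886 = 32406336.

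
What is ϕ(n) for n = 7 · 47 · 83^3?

φ(188117923) = 188117923 · (1 − 1/7) · (1 − 1/47) · (1 − 1/83)
       = 188117923 · 22632/27307 = 155911848.

155911848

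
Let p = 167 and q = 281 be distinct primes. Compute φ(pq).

46480

φ(167) = 167 − 1 = 166.
φ(281) = 281 − 1 = 280.
φ(46927) = 166 × 280 = 46480.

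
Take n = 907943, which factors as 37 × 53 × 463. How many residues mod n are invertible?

864864

φ(907943) = 907943 · (1 − 1/37) · (1 − 1/53) · (1 − 1/463)
       = 907943 · 864864/907943 = 864864.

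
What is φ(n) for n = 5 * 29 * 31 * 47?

φ(211265) = 211265 · (1 − 1/5) · (1 − 1/29) · (1 − 1/31) · (1 − 1/47)
       = 211265 · 154560/211265 = 154560.

154560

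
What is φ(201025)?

134400

First factor: 201025 = 5^2 · 11 · 17 · 43.
φ(201025) = 201025 · (1 − 1/5) · (1 − 1/11) · (1 − 1/17) · (1 − 1/43)
       = 201025 · 26880/40205 = 134400.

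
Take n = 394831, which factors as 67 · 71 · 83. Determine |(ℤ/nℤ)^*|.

φ(394831) = 394831 · (1 − 1/67) · (1 − 1/71) · (1 − 1/83)
       = 394831 · 378840/394831 = 378840.

378840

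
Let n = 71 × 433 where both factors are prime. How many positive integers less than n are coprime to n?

φ(n) = (p − 1)(q − 1) = (71−1)(433−1) = 70·432 = 30240.

30240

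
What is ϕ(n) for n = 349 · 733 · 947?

240980256

φ(242258699) = 242258699 · (1 − 1/349) · (1 − 1/733) · (1 − 1/947)
       = 242258699 · 240980256/242258699 = 240980256.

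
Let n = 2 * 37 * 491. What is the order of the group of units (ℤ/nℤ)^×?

φ(2) = 2 − 1 = 1.
φ(37) = 37 − 1 = 36.
φ(491) = 491 − 1 = 490.
Multiply: 1 · 36 · 490 = 17640.

17640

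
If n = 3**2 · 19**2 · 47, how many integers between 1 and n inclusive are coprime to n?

94392

φ(152703) = 152703 · (1 − 1/3) · (1 − 1/19) · (1 − 1/47)
       = 152703 · 1656/2679 = 94392.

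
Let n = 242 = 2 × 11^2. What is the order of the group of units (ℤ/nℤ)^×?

110

φ(242) = 242 · (1 − 1/2) · (1 − 1/11)
       = 242 · 10/22 = 110.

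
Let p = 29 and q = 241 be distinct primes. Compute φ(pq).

φ(6989) = 6989 · (1 − 1/29) · (1 − 1/241)
       = 6989 · 6720/6989 = 6720.

6720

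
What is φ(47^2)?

2162

φ(47^2) = 47^1·(47−1) = 47·46 = 2162.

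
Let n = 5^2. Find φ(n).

20

φ(25) = 25 · (1 − 1/5)
       = 25 · 4/5 = 20.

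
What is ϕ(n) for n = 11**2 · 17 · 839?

1474880

φ(1725823) = 1725823 · (1 − 1/11) · (1 − 1/17) · (1 − 1/839)
       = 1725823 · 134080/156893 = 1474880.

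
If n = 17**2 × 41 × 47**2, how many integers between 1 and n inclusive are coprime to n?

φ(26174441) = 26174441 · (1 − 1/17) · (1 − 1/41) · (1 − 1/47)
       = 26174441 · 29440/32759 = 23522560.

23522560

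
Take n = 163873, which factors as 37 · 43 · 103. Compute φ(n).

φ(37) = 37 − 1 = 36.
φ(43) = 43 − 1 = 42.
φ(103) = 103 − 1 = 102.
Since φ is multiplicative, φ(163873) = 36 · 42 · 102 = 154224.

154224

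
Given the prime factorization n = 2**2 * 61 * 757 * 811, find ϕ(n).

φ(2^2) = 2^1·(2−1) = 2·1 = 2.
φ(61) = 61 − 1 = 60.
φ(757) = 757 − 1 = 756.
φ(811) = 811 − 1 = 810.
Since φ is multiplicative, φ(149798188) = 2 · 60 · 756 · 810 = 73483200.

73483200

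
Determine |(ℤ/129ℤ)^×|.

84

129 = 3 · 43.
φ(3) = 3 − 1 = 2.
φ(43) = 43 − 1 = 42.
Since φ is multiplicative, φ(129) = 2 · 42 = 84.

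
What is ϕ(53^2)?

φ(2809) = 2809 · (1 − 1/53)
       = 2809 · 52/53 = 2756.

2756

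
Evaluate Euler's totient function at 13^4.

φ(28561) = 28561 · (1 − 1/13)
       = 28561 · 12/13 = 26364.

26364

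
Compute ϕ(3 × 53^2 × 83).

φ(699441) = 699441 · (1 − 1/3) · (1 − 1/53) · (1 − 1/83)
       = 699441 · 8528/13197 = 451984.

451984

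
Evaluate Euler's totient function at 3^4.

54

φ(81) = 81 · (1 − 1/3)
       = 81 · 2/3 = 54.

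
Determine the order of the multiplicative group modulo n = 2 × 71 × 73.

5040

φ(10366) = 10366 · (1 − 1/2) · (1 − 1/71) · (1 − 1/73)
       = 10366 · 5040/10366 = 5040.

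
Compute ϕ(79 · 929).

72384

φ(79) = 79 − 1 = 78.
φ(929) = 929 − 1 = 928.
Since φ is multiplicative, φ(73391) = 78 · 928 = 72384.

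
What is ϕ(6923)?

Factor 6923: 6923 = 7 · 23 · 43.
φ(7) = 7 − 1 = 6.
φ(23) = 23 − 1 = 22.
φ(43) = 43 − 1 = 42.
Since φ is multiplicative, φ(6923) = 6 · 22 · 42 = 5544.

5544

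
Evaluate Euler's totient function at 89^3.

697048

φ(704969) = 704969 · (1 − 1/89)
       = 704969 · 88/89 = 697048.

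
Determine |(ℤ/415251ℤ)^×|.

254016

415251 = 3^2 * 29 * 37 * 43.
φ(3^2) = 3^1·(3−1) = 3·2 = 6.
φ(29) = 29 − 1 = 28.
φ(37) = 37 − 1 = 36.
φ(43) = 43 − 1 = 42.
Multiply: 6 · 28 · 36 · 42 = 254016.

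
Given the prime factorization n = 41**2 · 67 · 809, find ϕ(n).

φ(91115243) = 91115243 · (1 − 1/41) · (1 − 1/67) · (1 − 1/809)
       = 91115243 · 2133120/2222323 = 87457920.

87457920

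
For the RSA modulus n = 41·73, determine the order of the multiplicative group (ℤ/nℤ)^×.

φ(n) = (p − 1)(q − 1) = (41−1)(73−1) = 40·72 = 2880.

2880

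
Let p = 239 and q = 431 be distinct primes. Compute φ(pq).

For distinct primes, φ(pq) = (p−1)(q−1) = 238 × 430 = 102340.

102340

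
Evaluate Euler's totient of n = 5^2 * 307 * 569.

φ(5^2) = 5^1·(5−1) = 5·4 = 20.
φ(307) = 307 − 1 = 306.
φ(569) = 569 − 1 = 568.
Since φ is multiplicative, φ(4367075) = 20 · 306 · 568 = 3476160.

3476160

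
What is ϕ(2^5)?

16

φ(2^5) = 2^4·(2−1) = 16·1 = 16.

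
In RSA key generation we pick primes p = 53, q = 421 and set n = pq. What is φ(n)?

φ(22313) = 22313 · (1 − 1/53) · (1 − 1/421)
       = 22313 · 21840/22313 = 21840.

21840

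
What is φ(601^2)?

φ(361201) = 361201 · (1 − 1/601)
       = 361201 · 600/601 = 360600.

360600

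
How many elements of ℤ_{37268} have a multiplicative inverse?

14520

First factor: 37268 = 2**2 × 7 × 11**3.
φ(37268) = 37268 · (1 − 1/2) · (1 − 1/7) · (1 − 1/11)
       = 37268 · 60/154 = 14520.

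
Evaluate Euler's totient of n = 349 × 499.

φ(349) = 349 − 1 = 348.
φ(499) = 499 − 1 = 498.
φ(174151) = 348 × 498 = 173304.

173304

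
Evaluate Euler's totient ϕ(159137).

126720

Factor 159137: 159137 = 11 * 17 * 23 * 37.
φ(159137) = 159137 · (1 − 1/11) · (1 − 1/17) · (1 − 1/23) · (1 − 1/37)
       = 159137 · 126720/159137 = 126720.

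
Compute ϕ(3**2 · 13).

φ(3^2) = 3^1·(3−1) = 3·2 = 6.
φ(13) = 13 − 1 = 12.
Multiply: 6 · 12 = 72.

72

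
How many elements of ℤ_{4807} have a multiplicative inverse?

3960

4807 = 11 * 19 * 23.
φ(4807) = 4807 · (1 − 1/11) · (1 − 1/19) · (1 − 1/23)
       = 4807 · 3960/4807 = 3960.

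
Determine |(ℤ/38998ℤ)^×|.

17280

38998 = 2 · 17 · 31 · 37.
φ(2) = 2 − 1 = 1.
φ(17) = 17 − 1 = 16.
φ(31) = 31 − 1 = 30.
φ(37) = 37 − 1 = 36.
Multiply: 1 · 16 · 30 · 36 = 17280.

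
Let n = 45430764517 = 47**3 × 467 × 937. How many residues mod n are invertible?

44321588064

φ(47^3) = 47^2·(47−1) = 2209·46 = 101614.
φ(467) = 467 − 1 = 466.
φ(937) = 937 − 1 = 936.
φ(45430764517) = 101614 × 466 × 936 = 44321588064.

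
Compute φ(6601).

Factor 6601: 6601 = 7 × 23 × 41.
φ(7) = 7 − 1 = 6.
φ(23) = 23 − 1 = 22.
φ(41) = 41 − 1 = 40.
Since φ is multiplicative, φ(6601) = 6 · 22 · 40 = 5280.

5280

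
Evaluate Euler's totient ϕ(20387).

18144

First factor: 20387 = 19 · 29 · 37.
φ(20387) = 20387 · (1 − 1/19) · (1 − 1/29) · (1 − 1/37)
       = 20387 · 18144/20387 = 18144.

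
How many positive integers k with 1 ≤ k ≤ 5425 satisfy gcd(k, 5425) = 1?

3600

Prime factorization: 5425 = 5^2 * 7 * 31.
φ(5425) = 5425 · (1 − 1/5) · (1 − 1/7) · (1 − 1/31)
       = 5425 · 720/1085 = 3600.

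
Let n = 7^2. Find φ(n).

42

φ(7^2) = 7^2 − 7^1 = 49 − 7 = 42.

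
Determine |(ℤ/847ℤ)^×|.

660

Factor 847: 847 = 7 · 11^2.
φ(847) = 847 · (1 − 1/7) · (1 − 1/11)
       = 847 · 60/77 = 660.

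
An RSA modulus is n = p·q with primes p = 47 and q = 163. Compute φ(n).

φ(n) = (p − 1)(q − 1) = (47−1)(163−1) = 46·162 = 7452.

7452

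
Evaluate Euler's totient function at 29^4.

φ(707281) = 707281 · (1 − 1/29)
       = 707281 · 28/29 = 682892.

682892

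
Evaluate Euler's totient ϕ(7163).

6048

Prime factorization: 7163 = 13 · 19 · 29.
φ(13) = 13 − 1 = 12.
φ(19) = 19 − 1 = 18.
φ(29) = 29 − 1 = 28.
Multiply: 12 · 18 · 28 = 6048.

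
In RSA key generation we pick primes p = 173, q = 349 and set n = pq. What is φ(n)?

59856

φ(pq) = (p−1)(q−1) = 172 · 348 = 59856.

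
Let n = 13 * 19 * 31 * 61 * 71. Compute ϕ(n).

27216000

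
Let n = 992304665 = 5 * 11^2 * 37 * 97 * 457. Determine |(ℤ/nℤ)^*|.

φ(992304665) = 992304665 · (1 − 1/5) · (1 − 1/11) · (1 − 1/37) · (1 − 1/97) · (1 − 1/457)
       = 992304665 · 63037440/90209515 = 693411840.

693411840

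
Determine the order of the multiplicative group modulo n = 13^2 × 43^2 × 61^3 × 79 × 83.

φ(13^2) = 13^2 − 13^1 = 169 − 13 = 156.
φ(43^2) = 43^2 − 43^1 = 1849 − 43 = 1806.
φ(61^3) = 61^3 − 61^2 = 226981 − 3721 = 223260.
φ(79) = 79 − 1 = 78.
φ(83) = 83 − 1 = 82.
φ(465069977338577) = 156 × 1806 × 223260 × 78 × 82 = 402310826386560.

402310826386560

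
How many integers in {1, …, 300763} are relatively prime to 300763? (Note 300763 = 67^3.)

296274

φ(300763) = 300763 · (1 − 1/67)
       = 300763 · 66/67 = 296274.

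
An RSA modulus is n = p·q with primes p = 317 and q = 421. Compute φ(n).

φ(n) = (p − 1)(q − 1) = (317−1)(421−1) = 316·420 = 132720.

132720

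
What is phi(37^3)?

φ(37^3) = 37^2·(37−1) = 1369·36 = 49284.

49284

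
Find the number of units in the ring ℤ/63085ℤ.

43200

First factor: 63085 = 5 * 11 * 31 * 37.
φ(5) = 5 − 1 = 4.
φ(11) = 11 − 1 = 10.
φ(31) = 31 − 1 = 30.
φ(37) = 37 − 1 = 36.
φ(63085) = 4 × 10 × 30 × 36 = 43200.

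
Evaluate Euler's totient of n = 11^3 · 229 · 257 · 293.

20622581760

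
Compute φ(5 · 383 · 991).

1512720

φ(1897765) = 1897765 · (1 − 1/5) · (1 − 1/383) · (1 − 1/991)
       = 1897765 · 1512720/1897765 = 1512720.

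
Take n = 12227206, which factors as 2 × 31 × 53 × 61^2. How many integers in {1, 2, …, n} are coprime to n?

φ(2) = 2 − 1 = 1.
φ(31) = 31 − 1 = 30.
φ(53) = 53 − 1 = 52.
φ(61^2) = 61^1·(61−1) = 61·60 = 3660.
φ(12227206) = 1 × 30 × 52 × 3660 = 5709600.

5709600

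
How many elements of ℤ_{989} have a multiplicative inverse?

924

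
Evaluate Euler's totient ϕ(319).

280

First factor: 319 = 11 × 29.
φ(11) = 11 − 1 = 10.
φ(29) = 29 − 1 = 28.
Since φ is multiplicative, φ(319) = 10 · 28 = 280.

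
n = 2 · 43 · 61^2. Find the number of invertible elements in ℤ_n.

153720

φ(320006) = 320006 · (1 − 1/2) · (1 − 1/43) · (1 − 1/61)
       = 320006 · 2520/5246 = 153720.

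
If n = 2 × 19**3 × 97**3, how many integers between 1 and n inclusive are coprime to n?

φ(2) = 2 − 1 = 1.
φ(19^3) = 19^3 − 19^2 = 6859 − 361 = 6498.
φ(97^3) = 97^3 − 97^2 = 912673 − 9409 = 903264.
Since φ is multiplicative, φ(12520048214) = 1 · 6498 · 903264 = 5869409472.

5869409472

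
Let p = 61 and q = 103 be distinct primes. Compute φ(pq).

φ(n) = (p − 1)(q − 1) = (61−1)(103−1) = 60·102 = 6120.

6120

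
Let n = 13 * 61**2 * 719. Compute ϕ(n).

φ(13) = 13 − 1 = 12.
φ(61^2) = 61^2 − 61^1 = 3721 − 61 = 3660.
φ(719) = 719 − 1 = 718.
Since φ is multiplicative, φ(34780187) = 12 · 3660 · 718 = 31534560.

31534560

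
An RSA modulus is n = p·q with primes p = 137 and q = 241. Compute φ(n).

φ(33017) = 33017 · (1 − 1/137) · (1 − 1/241)
       = 33017 · 32640/33017 = 32640.

32640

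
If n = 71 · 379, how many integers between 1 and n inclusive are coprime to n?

26460

φ(71) = 71 − 1 = 70.
φ(379) = 379 − 1 = 378.
Since φ is multiplicative, φ(26909) = 70 · 378 = 26460.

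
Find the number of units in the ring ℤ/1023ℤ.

Prime factorization: 1023 = 3 * 11 * 31.
φ(3) = 3 − 1 = 2.
φ(11) = 11 − 1 = 10.
φ(31) = 31 − 1 = 30.
Since φ is multiplicative, φ(1023) = 2 · 10 · 30 = 600.

600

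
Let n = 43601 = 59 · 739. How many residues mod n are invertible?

φ(43601) = 43601 · (1 − 1/59) · (1 − 1/739)
       = 43601 · 42804/43601 = 42804.

42804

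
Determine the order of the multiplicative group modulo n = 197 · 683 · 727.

97045872

φ(97818577) = 97818577 · (1 − 1/197) · (1 − 1/683) · (1 − 1/727)
       = 97818577 · 97045872/97818577 = 97045872.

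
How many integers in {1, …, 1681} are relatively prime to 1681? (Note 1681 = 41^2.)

1640

φ(41^2) = 41^2 − 41^1 = 1681 − 41 = 1640.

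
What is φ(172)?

84

Prime factorization: 172 = 2**2 * 43.
φ(2^2) = 2^2 − 2^1 = 4 − 2 = 2.
φ(43) = 43 − 1 = 42.
Since φ is multiplicative, φ(172) = 2 · 42 = 84.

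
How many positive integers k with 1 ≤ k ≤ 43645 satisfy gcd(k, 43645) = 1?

28224

Factor 43645: 43645 = 5 * 7 * 29 * 43.
φ(5) = 5 − 1 = 4.
φ(7) = 7 − 1 = 6.
φ(29) = 29 − 1 = 28.
φ(43) = 43 − 1 = 42.
Multiply: 4 · 6 · 28 · 42 = 28224.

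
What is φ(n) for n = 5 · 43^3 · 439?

φ(174517865) = 174517865 · (1 − 1/5) · (1 − 1/43) · (1 − 1/439)
       = 174517865 · 73584/94385 = 136056816.

136056816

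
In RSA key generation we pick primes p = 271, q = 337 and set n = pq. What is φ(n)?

90720

φ(pq) = (p−1)(q−1) = 270 · 336 = 90720.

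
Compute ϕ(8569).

7200

Factor 8569: 8569 = 11 · 19 · 41.
φ(8569) = 8569 · (1 − 1/11) · (1 − 1/19) · (1 − 1/41)
       = 8569 · 7200/8569 = 7200.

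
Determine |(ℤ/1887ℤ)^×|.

1152

First factor: 1887 = 3 * 17 * 37.
φ(3) = 3 − 1 = 2.
φ(17) = 17 − 1 = 16.
φ(37) = 37 − 1 = 36.
Since φ is multiplicative, φ(1887) = 2 · 16 · 36 = 1152.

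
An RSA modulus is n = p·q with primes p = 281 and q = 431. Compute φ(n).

120400

φ(121111) = 121111 · (1 − 1/281) · (1 − 1/431)
       = 121111 · 120400/121111 = 120400.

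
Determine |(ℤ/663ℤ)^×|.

First factor: 663 = 3 · 13 · 17.
φ(3) = 3 − 1 = 2.
φ(13) = 13 − 1 = 12.
φ(17) = 17 − 1 = 16.
Multiply: 2 · 12 · 16 = 384.

384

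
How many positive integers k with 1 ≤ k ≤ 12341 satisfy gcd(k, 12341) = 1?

12341 = 7 * 41 * 43.
φ(12341) = 12341 · (1 − 1/7) · (1 − 1/41) · (1 − 1/43)
       = 12341 · 10080/12341 = 10080.

10080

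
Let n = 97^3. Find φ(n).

φ(912673) = 912673 · (1 − 1/97)
       = 912673 · 96/97 = 903264.

903264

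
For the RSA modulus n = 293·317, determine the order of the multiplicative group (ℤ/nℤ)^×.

For distinct primes, φ(pq) = (p−1)(q−1) = 292 × 316 = 92272.

92272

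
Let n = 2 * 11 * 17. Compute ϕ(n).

160

φ(374) = 374 · (1 − 1/2) · (1 − 1/11) · (1 − 1/17)
       = 374 · 160/374 = 160.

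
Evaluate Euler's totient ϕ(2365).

1680

Factor 2365: 2365 = 5 × 11 × 43.
φ(2365) = 2365 · (1 − 1/5) · (1 − 1/11) · (1 − 1/43)
       = 2365 · 1680/2365 = 1680.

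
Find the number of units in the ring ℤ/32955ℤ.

First factor: 32955 = 3 · 5 · 13^3.
φ(3) = 3 − 1 = 2.
φ(5) = 5 − 1 = 4.
φ(13^3) = 13^3 − 13^2 = 2197 − 169 = 2028.
Since φ is multiplicative, φ(32955) = 2 · 4 · 2028 = 16224.

16224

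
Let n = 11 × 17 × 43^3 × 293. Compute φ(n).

φ(4356268037) = 4356268037 · (1 − 1/11) · (1 − 1/17) · (1 − 1/43) · (1 − 1/293)
       = 4356268037 · 1962240/2356013 = 3628181760.

3628181760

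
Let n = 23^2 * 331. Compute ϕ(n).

166980

φ(175099) = 175099 · (1 − 1/23) · (1 − 1/331)
       = 175099 · 7260/7613 = 166980.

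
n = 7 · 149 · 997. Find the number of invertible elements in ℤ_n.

φ(7) = 7 − 1 = 6.
φ(149) = 149 − 1 = 148.
φ(997) = 997 − 1 = 996.
φ(1039871) = 6 × 148 × 996 = 884448.

884448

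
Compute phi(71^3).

φ(357911) = 357911 · (1 − 1/71)
       = 357911 · 70/71 = 352870.

352870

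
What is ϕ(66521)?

Prime factorization: 66521 = 7 · 13 · 17 · 43.
φ(66521) = 66521 · (1 − 1/7) · (1 − 1/13) · (1 − 1/17) · (1 − 1/43)
       = 66521 · 48384/66521 = 48384.

48384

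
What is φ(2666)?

1260

First factor: 2666 = 2 · 31 · 43.
φ(2666) = 2666 · (1 − 1/2) · (1 − 1/31) · (1 − 1/43)
       = 2666 · 1260/2666 = 1260.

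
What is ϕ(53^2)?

2756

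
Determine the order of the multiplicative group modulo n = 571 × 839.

477660

φ(571) = 571 − 1 = 570.
φ(839) = 839 − 1 = 838.
Multiply: 570 · 838 = 477660.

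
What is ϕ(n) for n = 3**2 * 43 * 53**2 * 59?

φ(64137897) = 64137897 · (1 − 1/3) · (1 − 1/43) · (1 − 1/53) · (1 − 1/59)
       = 64137897 · 253344/403383 = 40281696.

40281696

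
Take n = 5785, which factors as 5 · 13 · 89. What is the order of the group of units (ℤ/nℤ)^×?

φ(5) = 5 − 1 = 4.
φ(13) = 13 − 1 = 12.
φ(89) = 89 − 1 = 88.
Since φ is multiplicative, φ(5785) = 4 · 12 · 88 = 4224.

4224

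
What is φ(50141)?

Prime factorization: 50141 = 7 * 13 * 19 * 29.
φ(7) = 7 − 1 = 6.
φ(13) = 13 − 1 = 12.
φ(19) = 19 − 1 = 18.
φ(29) = 29 − 1 = 28.
φ(50141) = 6 × 12 × 18 × 28 = 36288.

36288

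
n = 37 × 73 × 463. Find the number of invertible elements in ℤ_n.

1197504

φ(1250563) = 1250563 · (1 − 1/37) · (1 − 1/73) · (1 − 1/463)
       = 1250563 · 1197504/1250563 = 1197504.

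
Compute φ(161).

132

161 = 7 * 23.
φ(7) = 7 − 1 = 6.
φ(23) = 23 − 1 = 22.
φ(161) = 6 × 22 = 132.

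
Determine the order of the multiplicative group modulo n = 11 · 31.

300

φ(341) = 341 · (1 − 1/11) · (1 − 1/31)
       = 341 · 300/341 = 300.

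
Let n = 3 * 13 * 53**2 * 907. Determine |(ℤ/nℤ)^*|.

φ(99362757) = 99362757 · (1 − 1/3) · (1 − 1/13) · (1 − 1/53) · (1 − 1/907)
       = 99362757 · 1130688/1874769 = 59926464.

59926464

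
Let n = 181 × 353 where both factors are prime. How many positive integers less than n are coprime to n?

63360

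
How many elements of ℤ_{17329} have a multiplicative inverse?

15120

First factor: 17329 = 13 · 31 · 43.
φ(17329) = 17329 · (1 − 1/13) · (1 − 1/31) · (1 − 1/43)
       = 17329 · 15120/17329 = 15120.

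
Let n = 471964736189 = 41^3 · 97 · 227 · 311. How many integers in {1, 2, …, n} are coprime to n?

452240102400

φ(471964736189) = 471964736189 · (1 − 1/41) · (1 − 1/97) · (1 − 1/227) · (1 − 1/311)
       = 471964736189 · 269030400/280764269 = 452240102400.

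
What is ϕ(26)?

First factor: 26 = 2 · 13.
φ(2) = 2 − 1 = 1.
φ(13) = 13 − 1 = 12.
φ(26) = 1 × 12 = 12.

12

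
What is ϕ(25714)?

Prime factorization: 25714 = 2 · 13 · 23 · 43.
φ(2) = 2 − 1 = 1.
φ(13) = 13 − 1 = 12.
φ(23) = 23 − 1 = 22.
φ(43) = 43 − 1 = 42.
Multiply: 1 · 12 · 22 · 42 = 11088.

11088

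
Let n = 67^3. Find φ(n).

φ(67^3) = 67^2·(67−1) = 4489·66 = 296274.

296274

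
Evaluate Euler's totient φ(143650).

49920

143650 = 2 · 5**2 · 13**2 · 17.
φ(143650) = 143650 · (1 − 1/2) · (1 − 1/5) · (1 − 1/13) · (1 − 1/17)
       = 143650 · 768/2210 = 49920.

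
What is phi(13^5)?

φ(371293) = 371293 · (1 − 1/13)
       = 371293 · 12/13 = 342732.

342732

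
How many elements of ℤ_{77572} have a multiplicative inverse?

33600

Factor 77572: 77572 = 2^2 × 11 × 41 × 43.
φ(77572) = 77572 · (1 − 1/2) · (1 − 1/11) · (1 − 1/41) · (1 − 1/43)
       = 77572 · 16800/38786 = 33600.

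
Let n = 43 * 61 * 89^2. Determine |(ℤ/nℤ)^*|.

φ(43) = 43 − 1 = 42.
φ(61) = 61 − 1 = 60.
φ(89^2) = 89^2 − 89^1 = 7921 − 89 = 7832.
Multiply: 42 · 60 · 7832 = 19736640.

19736640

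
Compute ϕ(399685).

Factor 399685: 399685 = 5 * 11 * 13**2 * 43.
φ(399685) = 399685 · (1 − 1/5) · (1 − 1/11) · (1 − 1/13) · (1 − 1/43)
       = 399685 · 20160/30745 = 262080.

262080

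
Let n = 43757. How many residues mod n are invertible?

43757 = 7^2 · 19 · 47.
φ(43757) = 43757 · (1 − 1/7) · (1 − 1/19) · (1 − 1/47)
       = 43757 · 4968/6251 = 34776.

34776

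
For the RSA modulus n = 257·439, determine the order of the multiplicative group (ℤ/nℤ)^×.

112128

φ(257) = 257 − 1 = 256.
φ(439) = 439 − 1 = 438.
Since φ is multiplicative, φ(112823) = 256 · 438 = 112128.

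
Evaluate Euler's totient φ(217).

180

217 = 7 · 31.
φ(217) = 217 · (1 − 1/7) · (1 − 1/31)
       = 217 · 180/217 = 180.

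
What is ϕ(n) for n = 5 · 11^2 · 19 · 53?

411840

φ(5) = 5 − 1 = 4.
φ(11^2) = 11^2 − 11^1 = 121 − 11 = 110.
φ(19) = 19 − 1 = 18.
φ(53) = 53 − 1 = 52.
Since φ is multiplicative, φ(609235) = 4 · 110 · 18 · 52 = 411840.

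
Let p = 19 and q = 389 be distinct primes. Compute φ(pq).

6984

φ(n) = (p − 1)(q − 1) = (19−1)(389−1) = 18·388 = 6984.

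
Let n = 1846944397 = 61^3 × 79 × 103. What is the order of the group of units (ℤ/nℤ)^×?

φ(1846944397) = 1846944397 · (1 − 1/61) · (1 − 1/79) · (1 − 1/103)
       = 1846944397 · 477360/496357 = 1776256560.

1776256560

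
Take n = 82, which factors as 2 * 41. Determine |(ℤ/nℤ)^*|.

φ(82) = 82 · (1 − 1/2) · (1 − 1/41)
       = 82 · 40/82 = 40.

40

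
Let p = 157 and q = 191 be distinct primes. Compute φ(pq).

29640

φ(n) = (p − 1)(q − 1) = (157−1)(191−1) = 156·190 = 29640.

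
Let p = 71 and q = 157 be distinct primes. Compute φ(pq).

10920

φ(11147) = 11147 · (1 − 1/71) · (1 − 1/157)
       = 11147 · 10920/11147 = 10920.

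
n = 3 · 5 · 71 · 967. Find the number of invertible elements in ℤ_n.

540960

φ(1029855) = 1029855 · (1 − 1/3) · (1 − 1/5) · (1 − 1/71) · (1 − 1/967)
       = 1029855 · 540960/1029855 = 540960.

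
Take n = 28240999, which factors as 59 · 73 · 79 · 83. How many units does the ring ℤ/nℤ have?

φ(59) = 59 − 1 = 58.
φ(73) = 73 − 1 = 72.
φ(79) = 79 − 1 = 78.
φ(83) = 83 − 1 = 82.
φ(28240999) = 58 × 72 × 78 × 82 = 26709696.

26709696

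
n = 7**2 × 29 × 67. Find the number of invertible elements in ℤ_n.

φ(95207) = 95207 · (1 − 1/7) · (1 − 1/29) · (1 − 1/67)
       = 95207 · 11088/13601 = 77616.

77616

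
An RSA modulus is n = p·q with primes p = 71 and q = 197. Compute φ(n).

13720

For distinct primes, φ(pq) = (p−1)(q−1) = 70 × 196 = 13720.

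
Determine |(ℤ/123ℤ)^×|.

123 = 3 · 41.
φ(3) = 3 − 1 = 2.
φ(41) = 41 − 1 = 40.
Multiply: 2 · 40 = 80.

80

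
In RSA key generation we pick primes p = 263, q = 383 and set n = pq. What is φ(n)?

100084

φ(n) = (p − 1)(q − 1) = (263−1)(383−1) = 262·382 = 100084.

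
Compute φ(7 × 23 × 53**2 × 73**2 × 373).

711297759744

φ(898943025533) = 898943025533 · (1 − 1/7) · (1 − 1/23) · (1 − 1/53) · (1 − 1/73) · (1 − 1/373)
       = 898943025533 · 183845376/232345057 = 711297759744.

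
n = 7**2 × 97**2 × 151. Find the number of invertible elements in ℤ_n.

φ(69617191) = 69617191 · (1 − 1/7) · (1 − 1/97) · (1 − 1/151)
       = 69617191 · 86400/102529 = 58665600.

58665600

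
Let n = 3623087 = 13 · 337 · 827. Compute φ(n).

3330432

φ(3623087) = 3623087 · (1 − 1/13) · (1 − 1/337) · (1 − 1/827)
       = 3623087 · 3330432/3623087 = 3330432.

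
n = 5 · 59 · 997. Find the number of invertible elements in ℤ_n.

231072

φ(294115) = 294115 · (1 − 1/5) · (1 − 1/59) · (1 − 1/997)
       = 294115 · 231072/294115 = 231072.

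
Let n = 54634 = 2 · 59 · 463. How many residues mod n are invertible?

26796

φ(54634) = 54634 · (1 − 1/2) · (1 − 1/59) · (1 − 1/463)
       = 54634 · 26796/54634 = 26796.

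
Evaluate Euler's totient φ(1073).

1008

Prime factorization: 1073 = 29 * 37.
φ(1073) = 1073 · (1 − 1/29) · (1 − 1/37)
       = 1073 · 1008/1073 = 1008.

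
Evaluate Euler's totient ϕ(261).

168

Prime factorization: 261 = 3**2 · 29.
φ(261) = 261 · (1 − 1/3) · (1 − 1/29)
       = 261 · 56/87 = 168.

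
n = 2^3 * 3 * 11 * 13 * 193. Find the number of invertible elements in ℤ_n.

184320

φ(2^3) = 2^2·(2−1) = 4·1 = 4.
φ(3) = 3 − 1 = 2.
φ(11) = 11 − 1 = 10.
φ(13) = 13 − 1 = 12.
φ(193) = 193 − 1 = 192.
Since φ is multiplicative, φ(662376) = 4 · 2 · 10 · 12 · 192 = 184320.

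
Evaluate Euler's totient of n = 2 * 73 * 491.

φ(2) = 2 − 1 = 1.
φ(73) = 73 − 1 = 72.
φ(491) = 491 − 1 = 490.
Since φ is multiplicative, φ(71686) = 1 · 72 · 490 = 35280.

35280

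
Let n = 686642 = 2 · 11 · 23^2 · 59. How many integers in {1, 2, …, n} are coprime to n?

293480

φ(686642) = 686642 · (1 − 1/2) · (1 − 1/11) · (1 − 1/23) · (1 − 1/59)
       = 686642 · 12760/29854 = 293480.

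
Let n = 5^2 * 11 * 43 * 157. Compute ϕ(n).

φ(1856525) = 1856525 · (1 − 1/5) · (1 − 1/11) · (1 − 1/43) · (1 − 1/157)
       = 1856525 · 262080/371305 = 1310400.

1310400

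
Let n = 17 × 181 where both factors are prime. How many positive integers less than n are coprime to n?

2880

For distinct primes, φ(pq) = (p−1)(q−1) = 16 × 180 = 2880.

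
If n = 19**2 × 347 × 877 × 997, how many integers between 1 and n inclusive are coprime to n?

φ(19^2) = 19^1·(19−1) = 19·18 = 342.
φ(347) = 347 − 1 = 346.
φ(877) = 877 − 1 = 876.
φ(997) = 997 − 1 = 996.
φ(109529581523) = 342 × 346 × 876 × 996 = 103244196672.

103244196672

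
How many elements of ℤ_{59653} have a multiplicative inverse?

49280

First factor: 59653 = 11^2 · 17 · 29.
φ(11^2) = 11^1·(11−1) = 11·10 = 110.
φ(17) = 17 − 1 = 16.
φ(29) = 29 − 1 = 28.
φ(59653) = 110 × 16 × 28 = 49280.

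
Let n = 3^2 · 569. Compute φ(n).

3408

φ(5121) = 5121 · (1 − 1/3) · (1 − 1/569)
       = 5121 · 1136/1707 = 3408.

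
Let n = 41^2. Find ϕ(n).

1640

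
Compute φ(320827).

266112

320827 = 13 × 23 × 29 × 37.
φ(13) = 13 − 1 = 12.
φ(23) = 23 − 1 = 22.
φ(29) = 29 − 1 = 28.
φ(37) = 37 − 1 = 36.
Since φ is multiplicative, φ(320827) = 12 · 22 · 28 · 36 = 266112.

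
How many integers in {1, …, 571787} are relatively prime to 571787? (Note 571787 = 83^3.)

564898

φ(83^3) = 83^3 − 83^2 = 571787 − 6889 = 564898.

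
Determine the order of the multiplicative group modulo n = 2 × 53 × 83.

4264

φ(2) = 2 − 1 = 1.
φ(53) = 53 − 1 = 52.
φ(83) = 83 − 1 = 82.
Multiply: 1 · 52 · 82 = 4264.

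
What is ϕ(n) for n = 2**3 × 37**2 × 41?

213120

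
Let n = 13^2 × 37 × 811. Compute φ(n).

4548960

φ(13^2) = 13^1·(13−1) = 13·12 = 156.
φ(37) = 37 − 1 = 36.
φ(811) = 811 − 1 = 810.
φ(5071183) = 156 × 36 × 810 = 4548960.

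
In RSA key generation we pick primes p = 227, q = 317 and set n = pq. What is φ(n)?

71416

φ(pq) = (p−1)(q−1) = 226 · 316 = 71416.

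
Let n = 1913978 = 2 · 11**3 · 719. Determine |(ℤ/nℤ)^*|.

φ(2) = 2 − 1 = 1.
φ(11^3) = 11^2·(11−1) = 121·10 = 1210.
φ(719) = 719 − 1 = 718.
Multiply: 1 · 1210 · 718 = 868780.

868780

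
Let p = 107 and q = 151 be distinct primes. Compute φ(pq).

15900

φ(107) = 107 − 1 = 106.
φ(151) = 151 − 1 = 150.
Multiply: 106 · 150 = 15900.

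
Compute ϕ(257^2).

65792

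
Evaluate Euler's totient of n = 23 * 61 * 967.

1275120

φ(23) = 23 − 1 = 22.
φ(61) = 61 − 1 = 60.
φ(967) = 967 − 1 = 966.
Multiply: 22 · 60 · 966 = 1275120.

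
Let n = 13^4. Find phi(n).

φ(13^4) = 13^3·(13−1) = 2197·12 = 26364.

26364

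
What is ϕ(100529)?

100529 = 11 * 13 * 19 * 37.
φ(11) = 11 − 1 = 10.
φ(13) = 13 − 1 = 12.
φ(19) = 19 − 1 = 18.
φ(37) = 37 − 1 = 36.
Multiply: 10 · 12 · 18 · 36 = 77760.

77760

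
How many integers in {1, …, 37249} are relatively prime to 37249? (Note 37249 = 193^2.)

37056

φ(193^2) = 193^2 − 193^1 = 37249 − 193 = 37056.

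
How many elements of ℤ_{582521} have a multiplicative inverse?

Factor 582521: 582521 = 19 · 23 · 31 · 43.
φ(19) = 19 − 1 = 18.
φ(23) = 23 − 1 = 22.
φ(31) = 31 − 1 = 30.
φ(43) = 43 − 1 = 42.
Multiply: 18 · 22 · 30 · 42 = 498960.

498960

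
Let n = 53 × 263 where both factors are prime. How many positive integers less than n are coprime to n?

For distinct primes, φ(pq) = (p−1)(q−1) = 52 × 262 = 13624.

13624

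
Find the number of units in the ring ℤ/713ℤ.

660

Factor 713: 713 = 23 * 31.
φ(23) = 23 − 1 = 22.
φ(31) = 31 − 1 = 30.
Multiply: 22 · 30 = 660.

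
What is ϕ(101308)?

45360

101308 = 2^2 · 19 · 31 · 43.
φ(101308) = 101308 · (1 − 1/2) · (1 − 1/19) · (1 − 1/31) · (1 − 1/43)
       = 101308 · 22680/50654 = 45360.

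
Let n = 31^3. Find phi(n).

28830

φ(29791) = 29791 · (1 − 1/31)
       = 29791 · 30/31 = 28830.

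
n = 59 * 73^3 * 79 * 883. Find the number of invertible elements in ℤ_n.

φ(59) = 59 − 1 = 58.
φ(73^3) = 73^3 − 73^2 = 389017 − 5329 = 383688.
φ(79) = 79 − 1 = 78.
φ(883) = 883 − 1 = 882.
Multiply: 58 · 383688 · 78 · 882 = 1530979579584.

1530979579584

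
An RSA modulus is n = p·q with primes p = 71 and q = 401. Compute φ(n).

φ(71) = 71 − 1 = 70.
φ(401) = 401 − 1 = 400.
φ(28471) = 70 × 400 = 28000.

28000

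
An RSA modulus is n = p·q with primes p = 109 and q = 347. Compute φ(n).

φ(n) = (p − 1)(q − 1) = (109−1)(347−1) = 108·346 = 37368.

37368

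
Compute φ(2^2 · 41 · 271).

φ(2^2) = 2^1·(2−1) = 2·1 = 2.
φ(41) = 41 − 1 = 40.
φ(271) = 271 − 1 = 270.
Multiply: 2 · 40 · 270 = 21600.

21600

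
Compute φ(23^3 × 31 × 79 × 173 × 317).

1480163667840

φ(23^3) = 23^2·(23−1) = 529·22 = 11638.
φ(31) = 31 − 1 = 30.
φ(79) = 79 − 1 = 78.
φ(173) = 173 − 1 = 172.
φ(317) = 317 − 1 = 316.
Multiply: 11638 · 30 · 78 · 172 · 316 = 1480163667840.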